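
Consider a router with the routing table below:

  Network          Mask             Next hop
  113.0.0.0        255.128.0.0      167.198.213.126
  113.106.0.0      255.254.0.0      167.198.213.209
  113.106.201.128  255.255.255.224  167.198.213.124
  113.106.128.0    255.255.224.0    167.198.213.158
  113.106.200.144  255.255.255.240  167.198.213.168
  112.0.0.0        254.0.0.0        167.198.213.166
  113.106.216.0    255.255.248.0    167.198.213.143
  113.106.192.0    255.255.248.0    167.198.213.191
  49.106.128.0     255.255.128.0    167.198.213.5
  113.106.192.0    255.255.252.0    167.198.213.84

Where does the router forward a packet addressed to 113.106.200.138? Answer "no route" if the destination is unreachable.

Routes whose prefix contains 113.106.200.138:
  112.0.0.0/7 (112.0.0.0 - 113.255.255.255) -> 167.198.213.166
  113.0.0.0/9 (113.0.0.0 - 113.127.255.255) -> 167.198.213.126
  113.106.0.0/15 (113.106.0.0 - 113.107.255.255) -> 167.198.213.209
More-specific entries that do NOT match:
  113.106.200.144/28 (113.106.200.144 - 113.106.200.159) does not contain 113.106.200.138
  113.106.201.128/27 (113.106.201.128 - 113.106.201.159) does not contain 113.106.200.138
  113.106.192.0/22 (113.106.192.0 - 113.106.195.255) does not contain 113.106.200.138
  113.106.216.0/21 (113.106.216.0 - 113.106.223.255) does not contain 113.106.200.138
  113.106.192.0/21 (113.106.192.0 - 113.106.199.255) does not contain 113.106.200.138
  113.106.128.0/19 (113.106.128.0 - 113.106.159.255) does not contain 113.106.200.138
  49.106.128.0/17 (49.106.128.0 - 49.106.255.255) does not contain 113.106.200.138
Longest matching prefix is /15 -> next hop 167.198.213.209.

167.198.213.209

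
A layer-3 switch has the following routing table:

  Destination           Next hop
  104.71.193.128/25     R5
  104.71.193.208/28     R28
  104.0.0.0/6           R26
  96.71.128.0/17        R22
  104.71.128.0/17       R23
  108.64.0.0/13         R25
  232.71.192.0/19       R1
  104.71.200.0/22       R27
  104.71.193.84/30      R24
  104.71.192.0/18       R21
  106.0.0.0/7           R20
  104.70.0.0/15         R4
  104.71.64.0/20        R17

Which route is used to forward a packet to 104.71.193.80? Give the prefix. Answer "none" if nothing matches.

104.71.192.0/18

Entries matching 104.71.193.80:
  104.0.0.0/6 (104.0.0.0 - 107.255.255.255)
  104.70.0.0/15 (104.70.0.0 - 104.71.255.255)
  104.71.128.0/17 (104.71.128.0 - 104.71.255.255)
  104.71.192.0/18 (104.71.192.0 - 104.71.255.255)
Most specific is 104.71.192.0/18.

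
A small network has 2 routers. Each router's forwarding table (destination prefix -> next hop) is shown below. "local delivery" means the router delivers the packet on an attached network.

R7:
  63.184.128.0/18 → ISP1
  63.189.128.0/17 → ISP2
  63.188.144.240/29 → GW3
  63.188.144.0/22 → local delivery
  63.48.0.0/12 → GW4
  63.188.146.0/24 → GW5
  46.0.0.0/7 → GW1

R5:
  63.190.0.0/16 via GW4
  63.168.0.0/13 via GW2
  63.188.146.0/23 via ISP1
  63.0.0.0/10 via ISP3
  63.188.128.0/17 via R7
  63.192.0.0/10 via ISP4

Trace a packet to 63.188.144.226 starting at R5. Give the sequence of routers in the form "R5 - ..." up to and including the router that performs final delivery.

R5 - R7

At R5: longest match for 63.188.144.226 is 63.188.128.0/17 -> R7
At R7: longest match for 63.188.144.226 is 63.188.144.0/22 -> local delivery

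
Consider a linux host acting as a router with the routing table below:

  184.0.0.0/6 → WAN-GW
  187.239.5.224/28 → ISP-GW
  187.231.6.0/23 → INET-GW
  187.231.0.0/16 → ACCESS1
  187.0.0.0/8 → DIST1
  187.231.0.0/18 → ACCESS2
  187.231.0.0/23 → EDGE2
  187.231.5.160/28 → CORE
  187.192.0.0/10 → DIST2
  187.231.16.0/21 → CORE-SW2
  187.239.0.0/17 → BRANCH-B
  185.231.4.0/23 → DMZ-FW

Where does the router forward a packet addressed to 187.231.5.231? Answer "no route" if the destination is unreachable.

ACCESS2

Routes whose prefix contains 187.231.5.231:
  184.0.0.0/6 (184.0.0.0 - 187.255.255.255) -> WAN-GW
  187.0.0.0/8 (187.0.0.0 - 187.255.255.255) -> DIST1
  187.192.0.0/10 (187.192.0.0 - 187.255.255.255) -> DIST2
  187.231.0.0/16 (187.231.0.0 - 187.231.255.255) -> ACCESS1
  187.231.0.0/18 (187.231.0.0 - 187.231.63.255) -> ACCESS2
More-specific entries that do NOT match:
  187.239.5.224/28 (187.239.5.224 - 187.239.5.239) does not contain 187.231.5.231
  187.231.5.160/28 (187.231.5.160 - 187.231.5.175) does not contain 187.231.5.231
  187.231.6.0/23 (187.231.6.0 - 187.231.7.255) does not contain 187.231.5.231
  187.231.0.0/23 (187.231.0.0 - 187.231.1.255) does not contain 187.231.5.231
  185.231.4.0/23 (185.231.4.0 - 185.231.5.255) does not contain 187.231.5.231
  187.231.16.0/21 (187.231.16.0 - 187.231.23.255) does not contain 187.231.5.231
Longest matching prefix is /18 -> next hop ACCESS2.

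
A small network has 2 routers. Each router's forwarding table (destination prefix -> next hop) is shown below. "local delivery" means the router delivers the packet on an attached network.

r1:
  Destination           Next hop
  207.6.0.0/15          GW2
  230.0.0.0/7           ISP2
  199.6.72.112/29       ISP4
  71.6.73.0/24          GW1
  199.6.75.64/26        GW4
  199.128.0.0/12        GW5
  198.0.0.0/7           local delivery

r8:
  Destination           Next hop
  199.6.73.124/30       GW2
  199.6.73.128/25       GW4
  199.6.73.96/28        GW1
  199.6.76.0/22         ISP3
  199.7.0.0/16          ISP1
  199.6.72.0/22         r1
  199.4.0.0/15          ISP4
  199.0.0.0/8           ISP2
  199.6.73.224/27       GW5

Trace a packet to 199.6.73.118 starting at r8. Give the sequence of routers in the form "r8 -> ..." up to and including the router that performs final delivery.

r8 -> r1

At r8: longest match for 199.6.73.118 is 199.6.72.0/22 -> r1
At r1: longest match for 199.6.73.118 is 198.0.0.0/7 -> local delivery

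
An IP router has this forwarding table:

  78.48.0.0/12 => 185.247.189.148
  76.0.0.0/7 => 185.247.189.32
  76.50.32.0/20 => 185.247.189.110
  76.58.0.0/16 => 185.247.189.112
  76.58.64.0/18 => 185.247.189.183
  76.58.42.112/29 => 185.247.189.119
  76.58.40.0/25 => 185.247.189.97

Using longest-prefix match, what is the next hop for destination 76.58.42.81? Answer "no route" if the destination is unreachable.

Routes whose prefix contains 76.58.42.81:
  76.0.0.0/7 (76.0.0.0 - 77.255.255.255) -> 185.247.189.32
  76.58.0.0/16 (76.58.0.0 - 76.58.255.255) -> 185.247.189.112
More-specific entries that do NOT match:
  76.58.42.112/29 (76.58.42.112 - 76.58.42.119) does not contain 76.58.42.81
  76.58.40.0/25 (76.58.40.0 - 76.58.40.127) does not contain 76.58.42.81
  76.50.32.0/20 (76.50.32.0 - 76.50.47.255) does not contain 76.58.42.81
  76.58.64.0/18 (76.58.64.0 - 76.58.127.255) does not contain 76.58.42.81
Longest matching prefix is /16 -> next hop 185.247.189.112.

185.247.189.112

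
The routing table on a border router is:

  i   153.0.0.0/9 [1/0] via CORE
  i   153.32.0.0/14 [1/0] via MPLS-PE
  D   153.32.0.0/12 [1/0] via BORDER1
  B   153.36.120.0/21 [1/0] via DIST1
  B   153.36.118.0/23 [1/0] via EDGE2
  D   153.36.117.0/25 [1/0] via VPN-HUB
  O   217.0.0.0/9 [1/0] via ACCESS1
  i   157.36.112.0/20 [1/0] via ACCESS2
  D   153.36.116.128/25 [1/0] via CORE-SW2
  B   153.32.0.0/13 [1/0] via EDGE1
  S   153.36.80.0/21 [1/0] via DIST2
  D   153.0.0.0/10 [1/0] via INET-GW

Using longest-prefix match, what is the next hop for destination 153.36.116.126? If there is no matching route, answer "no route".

EDGE1

Routes whose prefix contains 153.36.116.126:
  153.0.0.0/9 (153.0.0.0 - 153.127.255.255) -> CORE
  153.0.0.0/10 (153.0.0.0 - 153.63.255.255) -> INET-GW
  153.32.0.0/12 (153.32.0.0 - 153.47.255.255) -> BORDER1
  153.32.0.0/13 (153.32.0.0 - 153.39.255.255) -> EDGE1
More-specific entries that do NOT match:
  153.36.117.0/25 (153.36.117.0 - 153.36.117.127) does not contain 153.36.116.126
  153.36.116.128/25 (153.36.116.128 - 153.36.116.255) does not contain 153.36.116.126
  153.36.118.0/23 (153.36.118.0 - 153.36.119.255) does not contain 153.36.116.126
  153.36.120.0/21 (153.36.120.0 - 153.36.127.255) does not contain 153.36.116.126
  153.36.80.0/21 (153.36.80.0 - 153.36.87.255) does not contain 153.36.116.126
  157.36.112.0/20 (157.36.112.0 - 157.36.127.255) does not contain 153.36.116.126
  153.32.0.0/14 (153.32.0.0 - 153.35.255.255) does not contain 153.36.116.126
Longest matching prefix is /13 -> next hop EDGE1.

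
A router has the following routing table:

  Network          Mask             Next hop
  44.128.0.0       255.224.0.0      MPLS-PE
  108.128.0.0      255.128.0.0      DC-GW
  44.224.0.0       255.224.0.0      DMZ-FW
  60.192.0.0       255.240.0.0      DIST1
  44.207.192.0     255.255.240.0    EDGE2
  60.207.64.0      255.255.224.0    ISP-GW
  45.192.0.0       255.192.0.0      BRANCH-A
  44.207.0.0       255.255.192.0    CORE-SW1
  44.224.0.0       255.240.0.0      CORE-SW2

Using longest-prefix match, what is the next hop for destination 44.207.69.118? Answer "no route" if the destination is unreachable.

no route

No entry's prefix contains 44.207.69.118; there is no default route.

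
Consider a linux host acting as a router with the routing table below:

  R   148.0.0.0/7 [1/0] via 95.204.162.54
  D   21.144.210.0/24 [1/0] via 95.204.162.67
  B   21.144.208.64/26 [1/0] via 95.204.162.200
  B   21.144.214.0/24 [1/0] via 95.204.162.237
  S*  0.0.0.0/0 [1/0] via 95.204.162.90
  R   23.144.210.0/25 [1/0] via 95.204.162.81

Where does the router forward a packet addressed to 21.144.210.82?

Routes whose prefix contains 21.144.210.82:
  0.0.0.0/0 (default, matches everything) -> 95.204.162.90
  21.144.210.0/24 (21.144.210.0 - 21.144.210.255) -> 95.204.162.67
More-specific entries that do NOT match:
  21.144.208.64/26 (21.144.208.64 - 21.144.208.127) does not contain 21.144.210.82
  23.144.210.0/25 (23.144.210.0 - 23.144.210.127) does not contain 21.144.210.82
Longest matching prefix is /24 -> next hop 95.204.162.67.

95.204.162.67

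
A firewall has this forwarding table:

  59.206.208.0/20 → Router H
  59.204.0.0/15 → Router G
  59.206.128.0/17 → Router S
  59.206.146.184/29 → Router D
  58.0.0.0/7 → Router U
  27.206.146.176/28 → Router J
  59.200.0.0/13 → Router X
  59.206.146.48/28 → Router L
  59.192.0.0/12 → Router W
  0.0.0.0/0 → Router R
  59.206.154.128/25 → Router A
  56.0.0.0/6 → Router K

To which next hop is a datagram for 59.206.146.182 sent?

Router S

Routes whose prefix contains 59.206.146.182:
  0.0.0.0/0 (default, matches everything) -> Router R
  56.0.0.0/6 (56.0.0.0 - 59.255.255.255) -> Router K
  58.0.0.0/7 (58.0.0.0 - 59.255.255.255) -> Router U
  59.192.0.0/12 (59.192.0.0 - 59.207.255.255) -> Router W
  59.200.0.0/13 (59.200.0.0 - 59.207.255.255) -> Router X
  59.206.128.0/17 (59.206.128.0 - 59.206.255.255) -> Router S
More-specific entries that do NOT match:
  59.206.146.184/29 (59.206.146.184 - 59.206.146.191) does not contain 59.206.146.182
  27.206.146.176/28 (27.206.146.176 - 27.206.146.191) does not contain 59.206.146.182
  59.206.146.48/28 (59.206.146.48 - 59.206.146.63) does not contain 59.206.146.182
  59.206.154.128/25 (59.206.154.128 - 59.206.154.255) does not contain 59.206.146.182
  59.206.208.0/20 (59.206.208.0 - 59.206.223.255) does not contain 59.206.146.182
Longest matching prefix is /17 -> next hop Router S.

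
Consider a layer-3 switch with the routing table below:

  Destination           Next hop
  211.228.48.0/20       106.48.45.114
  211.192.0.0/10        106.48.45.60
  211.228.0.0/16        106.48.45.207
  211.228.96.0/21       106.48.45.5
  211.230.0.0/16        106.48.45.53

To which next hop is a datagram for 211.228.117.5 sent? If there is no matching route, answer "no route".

Routes whose prefix contains 211.228.117.5:
  211.192.0.0/10 (211.192.0.0 - 211.255.255.255) -> 106.48.45.60
  211.228.0.0/16 (211.228.0.0 - 211.228.255.255) -> 106.48.45.207
More-specific entries that do NOT match:
  211.228.96.0/21 (211.228.96.0 - 211.228.103.255) does not contain 211.228.117.5
  211.228.48.0/20 (211.228.48.0 - 211.228.63.255) does not contain 211.228.117.5
Longest matching prefix is /16 -> next hop 106.48.45.207.

106.48.45.207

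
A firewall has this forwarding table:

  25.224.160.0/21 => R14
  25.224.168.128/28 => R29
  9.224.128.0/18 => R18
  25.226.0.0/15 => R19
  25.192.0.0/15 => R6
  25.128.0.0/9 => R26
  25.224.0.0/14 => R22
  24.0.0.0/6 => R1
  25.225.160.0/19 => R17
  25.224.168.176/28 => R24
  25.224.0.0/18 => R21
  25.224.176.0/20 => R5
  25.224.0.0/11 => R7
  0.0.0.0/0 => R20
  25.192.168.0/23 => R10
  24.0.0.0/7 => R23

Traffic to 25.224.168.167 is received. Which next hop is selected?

Routes whose prefix contains 25.224.168.167:
  0.0.0.0/0 (default, matches everything) -> R20
  24.0.0.0/6 (24.0.0.0 - 27.255.255.255) -> R1
  24.0.0.0/7 (24.0.0.0 - 25.255.255.255) -> R23
  25.128.0.0/9 (25.128.0.0 - 25.255.255.255) -> R26
  25.224.0.0/11 (25.224.0.0 - 25.255.255.255) -> R7
  25.224.0.0/14 (25.224.0.0 - 25.227.255.255) -> R22
More-specific entries that do NOT match:
  25.224.168.128/28 (25.224.168.128 - 25.224.168.143) does not contain 25.224.168.167
  25.224.168.176/28 (25.224.168.176 - 25.224.168.191) does not contain 25.224.168.167
  25.192.168.0/23 (25.192.168.0 - 25.192.169.255) does not contain 25.224.168.167
  25.224.160.0/21 (25.224.160.0 - 25.224.167.255) does not contain 25.224.168.167
  25.224.176.0/20 (25.224.176.0 - 25.224.191.255) does not contain 25.224.168.167
  25.225.160.0/19 (25.225.160.0 - 25.225.191.255) does not contain 25.224.168.167
  9.224.128.0/18 (9.224.128.0 - 9.224.191.255) does not contain 25.224.168.167
  25.224.0.0/18 (25.224.0.0 - 25.224.63.255) does not contain 25.224.168.167
  25.226.0.0/15 (25.226.0.0 - 25.227.255.255) does not contain 25.224.168.167
  25.192.0.0/15 (25.192.0.0 - 25.193.255.255) does not contain 25.224.168.167
Longest matching prefix is /14 -> next hop R22.

R22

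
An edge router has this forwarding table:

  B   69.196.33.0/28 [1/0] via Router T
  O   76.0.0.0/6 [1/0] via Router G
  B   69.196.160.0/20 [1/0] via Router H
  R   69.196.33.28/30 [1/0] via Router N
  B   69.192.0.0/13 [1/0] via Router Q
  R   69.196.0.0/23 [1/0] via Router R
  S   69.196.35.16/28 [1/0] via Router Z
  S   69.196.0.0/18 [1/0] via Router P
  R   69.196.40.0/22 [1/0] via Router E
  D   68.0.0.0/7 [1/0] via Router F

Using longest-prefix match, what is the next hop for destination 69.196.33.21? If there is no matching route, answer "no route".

Routes whose prefix contains 69.196.33.21:
  68.0.0.0/7 (68.0.0.0 - 69.255.255.255) -> Router F
  69.192.0.0/13 (69.192.0.0 - 69.199.255.255) -> Router Q
  69.196.0.0/18 (69.196.0.0 - 69.196.63.255) -> Router P
More-specific entries that do NOT match:
  69.196.33.28/30 (69.196.33.28 - 69.196.33.31) does not contain 69.196.33.21
  69.196.33.0/28 (69.196.33.0 - 69.196.33.15) does not contain 69.196.33.21
  69.196.35.16/28 (69.196.35.16 - 69.196.35.31) does not contain 69.196.33.21
  69.196.0.0/23 (69.196.0.0 - 69.196.1.255) does not contain 69.196.33.21
  69.196.40.0/22 (69.196.40.0 - 69.196.43.255) does not contain 69.196.33.21
  69.196.160.0/20 (69.196.160.0 - 69.196.175.255) does not contain 69.196.33.21
Longest matching prefix is /18 -> next hop Router P.

Router P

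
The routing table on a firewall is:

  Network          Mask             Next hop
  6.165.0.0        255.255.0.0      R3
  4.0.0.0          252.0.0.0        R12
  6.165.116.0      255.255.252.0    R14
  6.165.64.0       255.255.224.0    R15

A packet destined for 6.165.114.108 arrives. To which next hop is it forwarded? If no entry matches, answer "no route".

Routes whose prefix contains 6.165.114.108:
  4.0.0.0/6 (4.0.0.0 - 7.255.255.255) -> R12
  6.165.0.0/16 (6.165.0.0 - 6.165.255.255) -> R3
More-specific entries that do NOT match:
  6.165.116.0/22 (6.165.116.0 - 6.165.119.255) does not contain 6.165.114.108
  6.165.64.0/19 (6.165.64.0 - 6.165.95.255) does not contain 6.165.114.108
Longest matching prefix is /16 -> next hop R3.

R3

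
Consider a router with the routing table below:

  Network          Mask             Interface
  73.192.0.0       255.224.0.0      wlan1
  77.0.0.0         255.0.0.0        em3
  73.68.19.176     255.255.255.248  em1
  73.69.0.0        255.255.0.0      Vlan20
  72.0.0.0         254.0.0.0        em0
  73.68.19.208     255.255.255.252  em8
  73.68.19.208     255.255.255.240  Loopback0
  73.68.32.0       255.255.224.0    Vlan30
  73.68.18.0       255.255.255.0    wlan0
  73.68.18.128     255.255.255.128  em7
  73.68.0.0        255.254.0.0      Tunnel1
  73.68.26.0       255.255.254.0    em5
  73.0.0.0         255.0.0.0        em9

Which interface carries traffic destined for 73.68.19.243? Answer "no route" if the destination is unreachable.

Tunnel1

Routes whose prefix contains 73.68.19.243:
  72.0.0.0/7 (72.0.0.0 - 73.255.255.255) -> em0
  73.0.0.0/8 (73.0.0.0 - 73.255.255.255) -> em9
  73.68.0.0/15 (73.68.0.0 - 73.69.255.255) -> Tunnel1
More-specific entries that do NOT match:
  73.68.19.208/30 (73.68.19.208 - 73.68.19.211) does not contain 73.68.19.243
  73.68.19.176/29 (73.68.19.176 - 73.68.19.183) does not contain 73.68.19.243
  73.68.19.208/28 (73.68.19.208 - 73.68.19.223) does not contain 73.68.19.243
  73.68.18.128/25 (73.68.18.128 - 73.68.18.255) does not contain 73.68.19.243
  73.68.18.0/24 (73.68.18.0 - 73.68.18.255) does not contain 73.68.19.243
  73.68.26.0/23 (73.68.26.0 - 73.68.27.255) does not contain 73.68.19.243
  73.68.32.0/19 (73.68.32.0 - 73.68.63.255) does not contain 73.68.19.243
  73.69.0.0/16 (73.69.0.0 - 73.69.255.255) does not contain 73.68.19.243
Longest matching prefix is /15 -> interface Tunnel1.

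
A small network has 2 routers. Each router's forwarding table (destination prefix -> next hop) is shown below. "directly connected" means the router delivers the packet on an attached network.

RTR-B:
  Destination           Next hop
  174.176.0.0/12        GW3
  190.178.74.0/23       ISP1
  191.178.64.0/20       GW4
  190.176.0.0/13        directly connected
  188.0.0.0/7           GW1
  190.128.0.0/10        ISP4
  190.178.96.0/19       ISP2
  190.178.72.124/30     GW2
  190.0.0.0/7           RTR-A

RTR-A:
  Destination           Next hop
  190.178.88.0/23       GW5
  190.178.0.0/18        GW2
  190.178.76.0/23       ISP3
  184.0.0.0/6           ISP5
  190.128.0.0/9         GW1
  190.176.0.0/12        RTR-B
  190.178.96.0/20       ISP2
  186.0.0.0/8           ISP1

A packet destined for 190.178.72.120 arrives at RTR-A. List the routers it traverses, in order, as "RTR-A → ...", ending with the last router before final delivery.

At RTR-A: longest match for 190.178.72.120 is 190.176.0.0/12 -> RTR-B
At RTR-B: longest match for 190.178.72.120 is 190.176.0.0/13 -> directly connected

RTR-A → RTR-B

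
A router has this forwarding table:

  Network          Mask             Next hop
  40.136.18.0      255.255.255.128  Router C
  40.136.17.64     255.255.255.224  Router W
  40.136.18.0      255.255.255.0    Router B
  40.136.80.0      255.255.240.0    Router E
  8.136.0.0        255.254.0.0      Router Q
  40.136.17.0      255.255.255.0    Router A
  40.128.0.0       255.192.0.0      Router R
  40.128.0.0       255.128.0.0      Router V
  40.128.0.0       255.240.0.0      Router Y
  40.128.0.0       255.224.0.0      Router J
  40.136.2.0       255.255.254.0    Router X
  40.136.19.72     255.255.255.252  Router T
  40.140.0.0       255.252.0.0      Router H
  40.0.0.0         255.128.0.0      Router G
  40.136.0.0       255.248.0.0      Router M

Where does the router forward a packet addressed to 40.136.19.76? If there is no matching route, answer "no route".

Router M

Routes whose prefix contains 40.136.19.76:
  40.128.0.0/9 (40.128.0.0 - 40.255.255.255) -> Router V
  40.128.0.0/10 (40.128.0.0 - 40.191.255.255) -> Router R
  40.128.0.0/11 (40.128.0.0 - 40.159.255.255) -> Router J
  40.128.0.0/12 (40.128.0.0 - 40.143.255.255) -> Router Y
  40.136.0.0/13 (40.136.0.0 - 40.143.255.255) -> Router M
More-specific entries that do NOT match:
  40.136.19.72/30 (40.136.19.72 - 40.136.19.75) does not contain 40.136.19.76
  40.136.17.64/27 (40.136.17.64 - 40.136.17.95) does not contain 40.136.19.76
  40.136.18.0/25 (40.136.18.0 - 40.136.18.127) does not contain 40.136.19.76
  40.136.18.0/24 (40.136.18.0 - 40.136.18.255) does not contain 40.136.19.76
  40.136.17.0/24 (40.136.17.0 - 40.136.17.255) does not contain 40.136.19.76
  40.136.2.0/23 (40.136.2.0 - 40.136.3.255) does not contain 40.136.19.76
  40.136.80.0/20 (40.136.80.0 - 40.136.95.255) does not contain 40.136.19.76
  8.136.0.0/15 (8.136.0.0 - 8.137.255.255) does not contain 40.136.19.76
  40.140.0.0/14 (40.140.0.0 - 40.143.255.255) does not contain 40.136.19.76
Longest matching prefix is /13 -> next hop Router M.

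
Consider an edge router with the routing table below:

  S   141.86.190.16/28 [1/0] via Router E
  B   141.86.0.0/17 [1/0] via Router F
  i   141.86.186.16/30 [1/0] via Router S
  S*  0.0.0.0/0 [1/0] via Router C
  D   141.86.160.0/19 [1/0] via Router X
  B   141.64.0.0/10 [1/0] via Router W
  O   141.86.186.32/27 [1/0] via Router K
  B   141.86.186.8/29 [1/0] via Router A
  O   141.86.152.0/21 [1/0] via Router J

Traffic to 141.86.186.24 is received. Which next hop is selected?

Router X

Routes whose prefix contains 141.86.186.24:
  0.0.0.0/0 (default, matches everything) -> Router C
  141.64.0.0/10 (141.64.0.0 - 141.127.255.255) -> Router W
  141.86.160.0/19 (141.86.160.0 - 141.86.191.255) -> Router X
More-specific entries that do NOT match:
  141.86.186.16/30 (141.86.186.16 - 141.86.186.19) does not contain 141.86.186.24
  141.86.186.8/29 (141.86.186.8 - 141.86.186.15) does not contain 141.86.186.24
  141.86.190.16/28 (141.86.190.16 - 141.86.190.31) does not contain 141.86.186.24
  141.86.186.32/27 (141.86.186.32 - 141.86.186.63) does not contain 141.86.186.24
  141.86.152.0/21 (141.86.152.0 - 141.86.159.255) does not contain 141.86.186.24
Longest matching prefix is /19 -> next hop Router X.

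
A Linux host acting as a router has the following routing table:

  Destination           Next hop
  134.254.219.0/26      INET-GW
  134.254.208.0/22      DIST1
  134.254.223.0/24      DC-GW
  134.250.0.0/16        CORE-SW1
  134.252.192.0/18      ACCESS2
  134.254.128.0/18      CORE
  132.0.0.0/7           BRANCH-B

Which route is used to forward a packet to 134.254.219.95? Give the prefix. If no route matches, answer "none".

134.254.219.95 is outside every listed prefix and there is no default route.

none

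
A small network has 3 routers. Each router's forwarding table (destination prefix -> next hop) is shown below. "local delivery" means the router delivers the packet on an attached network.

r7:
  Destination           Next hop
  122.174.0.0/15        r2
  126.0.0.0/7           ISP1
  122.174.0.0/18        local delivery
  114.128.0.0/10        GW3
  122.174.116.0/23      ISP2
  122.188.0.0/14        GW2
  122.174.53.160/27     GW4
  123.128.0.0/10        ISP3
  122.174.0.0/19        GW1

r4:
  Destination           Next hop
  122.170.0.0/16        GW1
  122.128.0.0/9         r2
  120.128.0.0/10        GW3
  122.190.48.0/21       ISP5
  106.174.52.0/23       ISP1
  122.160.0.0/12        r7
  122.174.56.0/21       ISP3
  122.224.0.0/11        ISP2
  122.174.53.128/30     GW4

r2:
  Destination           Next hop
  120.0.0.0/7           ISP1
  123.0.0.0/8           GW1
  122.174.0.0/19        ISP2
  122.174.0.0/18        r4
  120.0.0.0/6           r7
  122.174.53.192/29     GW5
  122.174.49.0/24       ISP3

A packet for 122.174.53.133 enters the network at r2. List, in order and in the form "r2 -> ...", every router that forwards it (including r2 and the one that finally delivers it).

r2 -> r4 -> r7

At r2: longest match for 122.174.53.133 is 122.174.0.0/18 -> r4
At r4: longest match for 122.174.53.133 is 122.160.0.0/12 -> r7
At r7: longest match for 122.174.53.133 is 122.174.0.0/18 -> local delivery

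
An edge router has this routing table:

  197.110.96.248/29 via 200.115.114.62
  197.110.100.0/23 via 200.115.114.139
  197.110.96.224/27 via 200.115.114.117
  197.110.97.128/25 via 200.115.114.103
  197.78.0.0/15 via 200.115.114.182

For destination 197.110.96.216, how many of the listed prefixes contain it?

No listed prefix contains 197.110.96.216.
Total matching entries: 0.

0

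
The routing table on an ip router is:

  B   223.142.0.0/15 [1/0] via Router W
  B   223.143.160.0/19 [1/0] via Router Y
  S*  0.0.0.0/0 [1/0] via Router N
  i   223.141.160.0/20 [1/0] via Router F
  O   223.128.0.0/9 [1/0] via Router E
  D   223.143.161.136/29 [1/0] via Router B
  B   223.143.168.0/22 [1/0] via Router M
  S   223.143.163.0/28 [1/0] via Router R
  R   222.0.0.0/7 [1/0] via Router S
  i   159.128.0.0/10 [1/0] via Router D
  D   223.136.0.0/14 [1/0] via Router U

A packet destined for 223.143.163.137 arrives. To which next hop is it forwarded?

Router Y

Routes whose prefix contains 223.143.163.137:
  0.0.0.0/0 (default, matches everything) -> Router N
  222.0.0.0/7 (222.0.0.0 - 223.255.255.255) -> Router S
  223.128.0.0/9 (223.128.0.0 - 223.255.255.255) -> Router E
  223.142.0.0/15 (223.142.0.0 - 223.143.255.255) -> Router W
  223.143.160.0/19 (223.143.160.0 - 223.143.191.255) -> Router Y
More-specific entries that do NOT match:
  223.143.161.136/29 (223.143.161.136 - 223.143.161.143) does not contain 223.143.163.137
  223.143.163.0/28 (223.143.163.0 - 223.143.163.15) does not contain 223.143.163.137
  223.143.168.0/22 (223.143.168.0 - 223.143.171.255) does not contain 223.143.163.137
  223.141.160.0/20 (223.141.160.0 - 223.141.175.255) does not contain 223.143.163.137
Longest matching prefix is /19 -> next hop Router Y.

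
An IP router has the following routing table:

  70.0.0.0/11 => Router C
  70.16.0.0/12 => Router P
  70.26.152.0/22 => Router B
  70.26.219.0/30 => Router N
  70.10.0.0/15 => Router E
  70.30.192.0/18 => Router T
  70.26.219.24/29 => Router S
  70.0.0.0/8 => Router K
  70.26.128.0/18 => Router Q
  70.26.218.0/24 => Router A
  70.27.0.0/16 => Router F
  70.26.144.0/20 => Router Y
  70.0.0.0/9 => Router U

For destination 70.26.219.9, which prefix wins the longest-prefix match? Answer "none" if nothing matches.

Entries matching 70.26.219.9:
  70.0.0.0/8 (70.0.0.0 - 70.255.255.255)
  70.0.0.0/9 (70.0.0.0 - 70.127.255.255)
  70.0.0.0/11 (70.0.0.0 - 70.31.255.255)
  70.16.0.0/12 (70.16.0.0 - 70.31.255.255)
Most specific is 70.16.0.0/12.

70.16.0.0/12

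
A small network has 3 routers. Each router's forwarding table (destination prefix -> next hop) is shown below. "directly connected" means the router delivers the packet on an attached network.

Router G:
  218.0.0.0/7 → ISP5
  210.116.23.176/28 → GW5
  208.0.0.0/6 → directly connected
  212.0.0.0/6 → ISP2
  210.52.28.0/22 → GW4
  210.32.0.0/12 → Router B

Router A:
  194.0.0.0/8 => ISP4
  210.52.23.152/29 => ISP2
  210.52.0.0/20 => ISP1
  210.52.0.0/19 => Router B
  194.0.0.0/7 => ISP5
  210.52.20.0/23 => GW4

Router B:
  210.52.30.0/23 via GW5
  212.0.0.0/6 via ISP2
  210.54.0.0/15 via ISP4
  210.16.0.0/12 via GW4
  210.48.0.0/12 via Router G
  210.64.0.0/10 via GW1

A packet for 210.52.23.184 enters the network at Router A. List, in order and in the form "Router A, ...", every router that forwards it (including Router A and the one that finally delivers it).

Router A, Router B, Router G

At Router A: longest match for 210.52.23.184 is 210.52.0.0/19 -> Router B
At Router B: longest match for 210.52.23.184 is 210.48.0.0/12 -> Router G
At Router G: longest match for 210.52.23.184 is 208.0.0.0/6 -> directly connected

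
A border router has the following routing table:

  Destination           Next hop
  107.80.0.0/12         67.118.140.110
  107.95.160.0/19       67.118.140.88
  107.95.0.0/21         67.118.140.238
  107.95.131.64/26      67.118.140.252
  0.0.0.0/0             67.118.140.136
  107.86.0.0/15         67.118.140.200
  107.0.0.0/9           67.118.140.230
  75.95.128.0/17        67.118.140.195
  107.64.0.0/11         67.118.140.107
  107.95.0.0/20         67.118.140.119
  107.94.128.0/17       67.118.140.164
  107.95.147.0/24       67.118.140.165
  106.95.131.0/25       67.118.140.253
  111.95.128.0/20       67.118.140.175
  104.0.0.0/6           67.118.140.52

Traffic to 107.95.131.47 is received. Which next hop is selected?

67.118.140.110

Routes whose prefix contains 107.95.131.47:
  0.0.0.0/0 (default, matches everything) -> 67.118.140.136
  104.0.0.0/6 (104.0.0.0 - 107.255.255.255) -> 67.118.140.52
  107.0.0.0/9 (107.0.0.0 - 107.127.255.255) -> 67.118.140.230
  107.64.0.0/11 (107.64.0.0 - 107.95.255.255) -> 67.118.140.107
  107.80.0.0/12 (107.80.0.0 - 107.95.255.255) -> 67.118.140.110
More-specific entries that do NOT match:
  107.95.131.64/26 (107.95.131.64 - 107.95.131.127) does not contain 107.95.131.47
  106.95.131.0/25 (106.95.131.0 - 106.95.131.127) does not contain 107.95.131.47
  107.95.147.0/24 (107.95.147.0 - 107.95.147.255) does not contain 107.95.131.47
  107.95.0.0/21 (107.95.0.0 - 107.95.7.255) does not contain 107.95.131.47
  107.95.0.0/20 (107.95.0.0 - 107.95.15.255) does not contain 107.95.131.47
  111.95.128.0/20 (111.95.128.0 - 111.95.143.255) does not contain 107.95.131.47
  107.95.160.0/19 (107.95.160.0 - 107.95.191.255) does not contain 107.95.131.47
  75.95.128.0/17 (75.95.128.0 - 75.95.255.255) does not contain 107.95.131.47
  107.94.128.0/17 (107.94.128.0 - 107.94.255.255) does not contain 107.95.131.47
  107.86.0.0/15 (107.86.0.0 - 107.87.255.255) does not contain 107.95.131.47
Longest matching prefix is /12 -> next hop 67.118.140.110.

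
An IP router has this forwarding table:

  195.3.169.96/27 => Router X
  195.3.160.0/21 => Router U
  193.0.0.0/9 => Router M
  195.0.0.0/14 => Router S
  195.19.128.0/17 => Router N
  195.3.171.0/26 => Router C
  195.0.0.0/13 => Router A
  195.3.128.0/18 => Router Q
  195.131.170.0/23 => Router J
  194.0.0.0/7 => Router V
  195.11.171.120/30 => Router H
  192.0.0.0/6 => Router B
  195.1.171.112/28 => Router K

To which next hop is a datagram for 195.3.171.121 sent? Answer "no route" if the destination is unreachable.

Router Q

Routes whose prefix contains 195.3.171.121:
  192.0.0.0/6 (192.0.0.0 - 195.255.255.255) -> Router B
  194.0.0.0/7 (194.0.0.0 - 195.255.255.255) -> Router V
  195.0.0.0/13 (195.0.0.0 - 195.7.255.255) -> Router A
  195.0.0.0/14 (195.0.0.0 - 195.3.255.255) -> Router S
  195.3.128.0/18 (195.3.128.0 - 195.3.191.255) -> Router Q
More-specific entries that do NOT match:
  195.11.171.120/30 (195.11.171.120 - 195.11.171.123) does not contain 195.3.171.121
  195.1.171.112/28 (195.1.171.112 - 195.1.171.127) does not contain 195.3.171.121
  195.3.169.96/27 (195.3.169.96 - 195.3.169.127) does not contain 195.3.171.121
  195.3.171.0/26 (195.3.171.0 - 195.3.171.63) does not contain 195.3.171.121
  195.131.170.0/23 (195.131.170.0 - 195.131.171.255) does not contain 195.3.171.121
  195.3.160.0/21 (195.3.160.0 - 195.3.167.255) does not contain 195.3.171.121
Longest matching prefix is /18 -> next hop Router Q.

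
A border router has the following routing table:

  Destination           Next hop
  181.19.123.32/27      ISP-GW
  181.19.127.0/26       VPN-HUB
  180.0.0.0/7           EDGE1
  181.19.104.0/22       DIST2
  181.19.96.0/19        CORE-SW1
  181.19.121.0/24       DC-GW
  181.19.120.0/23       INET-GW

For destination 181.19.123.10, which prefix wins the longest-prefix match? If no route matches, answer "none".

181.19.96.0/19

Entries matching 181.19.123.10:
  180.0.0.0/7 (180.0.0.0 - 181.255.255.255)
  181.19.96.0/19 (181.19.96.0 - 181.19.127.255)
Most specific is 181.19.96.0/19.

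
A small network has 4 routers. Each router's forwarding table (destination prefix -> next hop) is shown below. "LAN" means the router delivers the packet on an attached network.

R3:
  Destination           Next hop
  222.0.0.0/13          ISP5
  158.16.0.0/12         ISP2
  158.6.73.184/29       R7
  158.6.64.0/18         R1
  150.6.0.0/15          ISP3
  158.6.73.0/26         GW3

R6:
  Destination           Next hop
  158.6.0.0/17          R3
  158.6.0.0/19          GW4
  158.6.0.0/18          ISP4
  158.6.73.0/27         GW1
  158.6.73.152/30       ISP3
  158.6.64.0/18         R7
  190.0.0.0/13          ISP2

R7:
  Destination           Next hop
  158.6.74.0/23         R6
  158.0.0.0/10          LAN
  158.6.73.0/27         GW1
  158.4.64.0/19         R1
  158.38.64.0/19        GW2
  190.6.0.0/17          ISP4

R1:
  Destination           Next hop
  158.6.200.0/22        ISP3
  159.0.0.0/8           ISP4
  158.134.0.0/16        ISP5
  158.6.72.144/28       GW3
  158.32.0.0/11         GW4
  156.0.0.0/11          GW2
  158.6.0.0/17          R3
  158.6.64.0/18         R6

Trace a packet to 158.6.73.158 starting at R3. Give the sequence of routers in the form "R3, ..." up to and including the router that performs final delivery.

At R3: longest match for 158.6.73.158 is 158.6.64.0/18 -> R1
At R1: longest match for 158.6.73.158 is 158.6.64.0/18 -> R6
At R6: longest match for 158.6.73.158 is 158.6.64.0/18 -> R7
At R7: longest match for 158.6.73.158 is 158.0.0.0/10 -> LAN

R3, R1, R6, R7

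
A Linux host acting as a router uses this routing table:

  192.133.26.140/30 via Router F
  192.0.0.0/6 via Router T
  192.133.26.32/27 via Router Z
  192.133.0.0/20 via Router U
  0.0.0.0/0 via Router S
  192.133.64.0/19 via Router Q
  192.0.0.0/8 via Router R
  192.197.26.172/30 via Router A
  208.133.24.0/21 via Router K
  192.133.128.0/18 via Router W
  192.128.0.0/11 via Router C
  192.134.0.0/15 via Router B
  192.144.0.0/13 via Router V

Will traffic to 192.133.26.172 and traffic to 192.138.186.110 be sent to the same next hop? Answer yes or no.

yes

192.133.26.172: longest match 192.128.0.0/11 -> Router C
192.138.186.110: longest match 192.128.0.0/11 -> Router C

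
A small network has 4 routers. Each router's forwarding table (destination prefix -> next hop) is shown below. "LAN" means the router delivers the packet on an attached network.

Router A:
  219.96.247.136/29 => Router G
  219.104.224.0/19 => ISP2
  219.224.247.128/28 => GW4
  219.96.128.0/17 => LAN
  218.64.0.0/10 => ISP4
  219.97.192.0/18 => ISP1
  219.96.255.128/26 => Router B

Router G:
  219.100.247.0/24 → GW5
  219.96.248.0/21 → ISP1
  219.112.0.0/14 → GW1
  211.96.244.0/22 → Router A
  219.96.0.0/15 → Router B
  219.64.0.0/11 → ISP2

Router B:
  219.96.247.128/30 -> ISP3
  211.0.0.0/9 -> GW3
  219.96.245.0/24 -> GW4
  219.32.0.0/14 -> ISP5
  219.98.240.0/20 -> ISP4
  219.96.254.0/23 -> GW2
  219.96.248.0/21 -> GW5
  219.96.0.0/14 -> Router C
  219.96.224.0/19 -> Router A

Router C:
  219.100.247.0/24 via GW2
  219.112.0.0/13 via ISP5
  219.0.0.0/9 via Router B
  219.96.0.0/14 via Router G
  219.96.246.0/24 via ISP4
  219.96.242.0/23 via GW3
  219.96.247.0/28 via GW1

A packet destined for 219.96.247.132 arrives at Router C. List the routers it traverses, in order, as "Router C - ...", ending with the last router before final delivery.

Router C - Router G - Router B - Router A

At Router C: longest match for 219.96.247.132 is 219.96.0.0/14 -> Router G
At Router G: longest match for 219.96.247.132 is 219.96.0.0/15 -> Router B
At Router B: longest match for 219.96.247.132 is 219.96.224.0/19 -> Router A
At Router A: longest match for 219.96.247.132 is 219.96.128.0/17 -> LAN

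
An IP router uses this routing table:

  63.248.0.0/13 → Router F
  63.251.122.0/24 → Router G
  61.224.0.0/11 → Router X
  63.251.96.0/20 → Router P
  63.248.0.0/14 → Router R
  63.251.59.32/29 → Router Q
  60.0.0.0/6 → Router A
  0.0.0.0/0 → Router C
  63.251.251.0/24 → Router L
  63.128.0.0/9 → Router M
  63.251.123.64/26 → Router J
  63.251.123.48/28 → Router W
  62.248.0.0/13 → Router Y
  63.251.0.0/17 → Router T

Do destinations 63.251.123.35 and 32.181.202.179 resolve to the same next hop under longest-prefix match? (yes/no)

no

63.251.123.35: longest match 63.251.0.0/17 -> Router T
32.181.202.179: longest match 0.0.0.0/0 -> Router C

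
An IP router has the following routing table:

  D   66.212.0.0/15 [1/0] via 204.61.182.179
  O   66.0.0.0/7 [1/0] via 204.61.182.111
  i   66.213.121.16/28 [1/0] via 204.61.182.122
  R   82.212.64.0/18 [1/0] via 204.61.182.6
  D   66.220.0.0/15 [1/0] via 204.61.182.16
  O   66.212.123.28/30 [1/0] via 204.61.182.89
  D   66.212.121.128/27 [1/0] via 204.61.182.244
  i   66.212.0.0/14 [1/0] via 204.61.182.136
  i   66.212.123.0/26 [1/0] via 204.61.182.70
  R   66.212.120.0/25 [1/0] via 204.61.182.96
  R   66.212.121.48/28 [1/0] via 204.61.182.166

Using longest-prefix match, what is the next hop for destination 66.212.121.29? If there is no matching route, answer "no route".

204.61.182.179

Routes whose prefix contains 66.212.121.29:
  66.0.0.0/7 (66.0.0.0 - 67.255.255.255) -> 204.61.182.111
  66.212.0.0/14 (66.212.0.0 - 66.215.255.255) -> 204.61.182.136
  66.212.0.0/15 (66.212.0.0 - 66.213.255.255) -> 204.61.182.179
More-specific entries that do NOT match:
  66.212.123.28/30 (66.212.123.28 - 66.212.123.31) does not contain 66.212.121.29
  66.213.121.16/28 (66.213.121.16 - 66.213.121.31) does not contain 66.212.121.29
  66.212.121.48/28 (66.212.121.48 - 66.212.121.63) does not contain 66.212.121.29
  66.212.121.128/27 (66.212.121.128 - 66.212.121.159) does not contain 66.212.121.29
  66.212.123.0/26 (66.212.123.0 - 66.212.123.63) does not contain 66.212.121.29
  66.212.120.0/25 (66.212.120.0 - 66.212.120.127) does not contain 66.212.121.29
  82.212.64.0/18 (82.212.64.0 - 82.212.127.255) does not contain 66.212.121.29
Longest matching prefix is /15 -> next hop 204.61.182.179.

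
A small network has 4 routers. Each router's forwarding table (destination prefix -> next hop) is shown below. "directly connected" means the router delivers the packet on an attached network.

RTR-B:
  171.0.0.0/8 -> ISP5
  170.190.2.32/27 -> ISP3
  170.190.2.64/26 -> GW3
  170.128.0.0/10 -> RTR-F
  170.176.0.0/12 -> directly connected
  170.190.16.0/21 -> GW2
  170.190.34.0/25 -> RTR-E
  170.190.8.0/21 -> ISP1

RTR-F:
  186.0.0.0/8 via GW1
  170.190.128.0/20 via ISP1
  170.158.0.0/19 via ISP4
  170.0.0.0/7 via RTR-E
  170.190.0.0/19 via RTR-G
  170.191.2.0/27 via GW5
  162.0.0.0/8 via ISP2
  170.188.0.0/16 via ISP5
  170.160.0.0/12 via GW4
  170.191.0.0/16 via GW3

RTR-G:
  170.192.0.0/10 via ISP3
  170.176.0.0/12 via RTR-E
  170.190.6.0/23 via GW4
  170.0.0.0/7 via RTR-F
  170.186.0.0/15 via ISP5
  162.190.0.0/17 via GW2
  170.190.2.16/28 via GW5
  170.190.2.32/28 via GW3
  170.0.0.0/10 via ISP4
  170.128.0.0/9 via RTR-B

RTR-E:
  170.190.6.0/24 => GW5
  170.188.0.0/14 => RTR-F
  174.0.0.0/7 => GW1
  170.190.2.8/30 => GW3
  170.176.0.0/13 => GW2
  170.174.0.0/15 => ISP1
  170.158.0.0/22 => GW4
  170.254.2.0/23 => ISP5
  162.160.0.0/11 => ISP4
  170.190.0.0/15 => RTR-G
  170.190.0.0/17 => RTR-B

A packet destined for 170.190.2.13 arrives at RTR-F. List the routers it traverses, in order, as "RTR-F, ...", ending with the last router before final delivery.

At RTR-F: longest match for 170.190.2.13 is 170.190.0.0/19 -> RTR-G
At RTR-G: longest match for 170.190.2.13 is 170.176.0.0/12 -> RTR-E
At RTR-E: longest match for 170.190.2.13 is 170.190.0.0/17 -> RTR-B
At RTR-B: longest match for 170.190.2.13 is 170.176.0.0/12 -> directly connected

RTR-F, RTR-G, RTR-E, RTR-B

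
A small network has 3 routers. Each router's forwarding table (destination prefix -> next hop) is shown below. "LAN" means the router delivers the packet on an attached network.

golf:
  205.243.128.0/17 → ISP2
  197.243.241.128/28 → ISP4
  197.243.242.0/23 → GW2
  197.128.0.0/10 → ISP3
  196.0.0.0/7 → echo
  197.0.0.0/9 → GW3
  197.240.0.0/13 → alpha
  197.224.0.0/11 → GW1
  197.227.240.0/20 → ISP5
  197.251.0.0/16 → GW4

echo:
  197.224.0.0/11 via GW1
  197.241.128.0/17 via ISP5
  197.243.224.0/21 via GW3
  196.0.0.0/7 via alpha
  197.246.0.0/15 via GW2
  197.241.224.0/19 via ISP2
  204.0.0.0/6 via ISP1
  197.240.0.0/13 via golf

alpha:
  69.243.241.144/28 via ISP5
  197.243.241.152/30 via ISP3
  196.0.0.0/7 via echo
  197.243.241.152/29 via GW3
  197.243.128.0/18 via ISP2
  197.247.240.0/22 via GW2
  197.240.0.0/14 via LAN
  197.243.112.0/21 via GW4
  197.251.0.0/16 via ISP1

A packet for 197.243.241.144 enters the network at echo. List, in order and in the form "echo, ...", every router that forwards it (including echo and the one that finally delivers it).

At echo: longest match for 197.243.241.144 is 197.240.0.0/13 -> golf
At golf: longest match for 197.243.241.144 is 197.240.0.0/13 -> alpha
At alpha: longest match for 197.243.241.144 is 197.240.0.0/14 -> LAN

echo, golf, alpha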